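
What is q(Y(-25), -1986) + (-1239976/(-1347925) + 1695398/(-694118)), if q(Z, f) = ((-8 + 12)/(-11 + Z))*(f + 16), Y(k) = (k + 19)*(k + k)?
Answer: -3892190645204399/135196946244175 ≈ -28.789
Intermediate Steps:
Y(k) = 2*k*(19 + k) (Y(k) = (19 + k)*(2*k) = 2*k*(19 + k))
q(Z, f) = 4*(16 + f)/(-11 + Z) (q(Z, f) = (4/(-11 + Z))*(16 + f) = 4*(16 + f)/(-11 + Z))
q(Y(-25), -1986) + (-1239976/(-1347925) + 1695398/(-694118)) = 4*(16 - 1986)/(-11 + 2*(-25)*(19 - 25)) + (-1239976/(-1347925) + 1695398/(-694118)) = 4*(-1970)/(-11 + 2*(-25)*(-6)) + (-1239976*(-1/1347925) + 1695398*(-1/694118)) = 4*(-1970)/(-11 + 300) + (1239976/1347925 - 847699/347059) = 4*(-1970)/289 - 712289843991/467809502575 = 4*(1/289)*(-1970) - 712289843991/467809502575 = -7880/289 - 712289843991/467809502575 = -3892190645204399/135196946244175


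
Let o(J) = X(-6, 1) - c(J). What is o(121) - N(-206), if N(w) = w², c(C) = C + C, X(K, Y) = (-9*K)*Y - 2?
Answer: -42626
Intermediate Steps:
X(K, Y) = -2 - 9*K*Y (X(K, Y) = -9*K*Y - 2 = -2 - 9*K*Y)
c(C) = 2*C
o(J) = 52 - 2*J (o(J) = (-2 - 9*(-6)*1) - 2*J = (-2 + 54) - 2*J = 52 - 2*J)
o(121) - N(-206) = (52 - 2*121) - 1*(-206)² = (52 - 242) - 1*42436 = -190 - 42436 = -42626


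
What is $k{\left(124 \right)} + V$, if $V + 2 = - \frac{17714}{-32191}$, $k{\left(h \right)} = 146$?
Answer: $\frac{4653218}{32191} \approx 144.55$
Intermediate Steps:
$V = - \frac{46668}{32191}$ ($V = -2 - \frac{17714}{-32191} = -2 - - \frac{17714}{32191} = -2 + \frac{17714}{32191} = - \frac{46668}{32191} \approx -1.4497$)
$k{\left(124 \right)} + V = 146 - \frac{46668}{32191} = \frac{4653218}{32191}$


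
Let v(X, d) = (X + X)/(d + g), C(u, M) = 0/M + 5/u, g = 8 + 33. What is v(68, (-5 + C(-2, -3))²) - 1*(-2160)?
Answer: 840784/389 ≈ 2161.4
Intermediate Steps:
g = 41
C(u, M) = 5/u (C(u, M) = 0 + 5/u = 5/u)
v(X, d) = 2*X/(41 + d) (v(X, d) = (X + X)/(d + 41) = (2*X)/(41 + d) = 2*X/(41 + d))
v(68, (-5 + C(-2, -3))²) - 1*(-2160) = 2*68/(41 + (-5 + 5/(-2))²) - 1*(-2160) = 2*68/(41 + (-5 + 5*(-½))²) + 2160 = 2*68/(41 + (-5 - 5/2)²) + 2160 = 2*68/(41 + (-15/2)²) + 2160 = 2*68/(41 + 225/4) + 2160 = 2*68/(389/4) + 2160 = 2*68*(4/389) + 2160 = 544/389 + 2160 = 840784/389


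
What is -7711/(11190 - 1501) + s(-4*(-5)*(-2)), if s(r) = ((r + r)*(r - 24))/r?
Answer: -1247903/9689 ≈ -128.80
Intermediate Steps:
s(r) = -48 + 2*r (s(r) = ((2*r)*(-24 + r))/r = (2*r*(-24 + r))/r = -48 + 2*r)
-7711/(11190 - 1501) + s(-4*(-5)*(-2)) = -7711/(11190 - 1501) + (-48 + 2*(-4*(-5)*(-2))) = -7711/9689 + (-48 + 2*(20*(-2))) = -7711*1/9689 + (-48 + 2*(-40)) = -7711/9689 + (-48 - 80) = -7711/9689 - 128 = -1247903/9689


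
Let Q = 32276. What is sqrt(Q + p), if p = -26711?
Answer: sqrt(5565) ≈ 74.599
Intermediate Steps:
sqrt(Q + p) = sqrt(32276 - 26711) = sqrt(5565)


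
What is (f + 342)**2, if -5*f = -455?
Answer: 187489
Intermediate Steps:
f = 91 (f = -1/5*(-455) = 91)
(f + 342)**2 = (91 + 342)**2 = 433**2 = 187489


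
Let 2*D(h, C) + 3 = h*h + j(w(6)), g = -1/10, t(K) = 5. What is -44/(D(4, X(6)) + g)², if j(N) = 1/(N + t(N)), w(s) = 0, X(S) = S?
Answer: -176/169 ≈ -1.0414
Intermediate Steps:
g = -⅒ (g = -1*⅒ = -⅒ ≈ -0.10000)
j(N) = 1/(5 + N) (j(N) = 1/(N + 5) = 1/(5 + N))
D(h, C) = -7/5 + h²/2 (D(h, C) = -3/2 + (h*h + 1/(5 + 0))/2 = -3/2 + (h² + 1/5)/2 = -3/2 + (h² + ⅕)/2 = -3/2 + (⅕ + h²)/2 = -3/2 + (⅒ + h²/2) = -7/5 + h²/2)
-44/(D(4, X(6)) + g)² = -44/((-7/5 + (½)*4²) - ⅒)² = -44/((-7/5 + (½)*16) - ⅒)² = -44/((-7/5 + 8) - ⅒)² = -44/(33/5 - ⅒)² = -44/((13/2)²) = -44/169/4 = -44*4/169 = -176/169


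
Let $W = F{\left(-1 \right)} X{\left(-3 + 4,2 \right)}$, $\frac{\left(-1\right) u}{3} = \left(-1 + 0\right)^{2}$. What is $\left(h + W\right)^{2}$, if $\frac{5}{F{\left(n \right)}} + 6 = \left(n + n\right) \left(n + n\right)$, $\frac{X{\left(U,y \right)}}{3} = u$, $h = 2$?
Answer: $\frac{2401}{4} \approx 600.25$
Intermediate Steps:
$u = -3$ ($u = - 3 \left(-1 + 0\right)^{2} = - 3 \left(-1\right)^{2} = \left(-3\right) 1 = -3$)
$X{\left(U,y \right)} = -9$ ($X{\left(U,y \right)} = 3 \left(-3\right) = -9$)
$F{\left(n \right)} = \frac{5}{-6 + 4 n^{2}}$ ($F{\left(n \right)} = \frac{5}{-6 + \left(n + n\right) \left(n + n\right)} = \frac{5}{-6 + 2 n 2 n} = \frac{5}{-6 + 4 n^{2}}$)
$W = \frac{45}{2}$ ($W = \frac{5}{2 \left(-3 + 2 \left(-1\right)^{2}\right)} \left(-9\right) = \frac{5}{2 \left(-3 + 2 \cdot 1\right)} \left(-9\right) = \frac{5}{2 \left(-3 + 2\right)} \left(-9\right) = \frac{5}{2 \left(-1\right)} \left(-9\right) = \frac{5}{2} \left(-1\right) \left(-9\right) = \left(- \frac{5}{2}\right) \left(-9\right) = \frac{45}{2} \approx 22.5$)
$\left(h + W\right)^{2} = \left(2 + \frac{45}{2}\right)^{2} = \left(\frac{49}{2}\right)^{2} = \frac{2401}{4}$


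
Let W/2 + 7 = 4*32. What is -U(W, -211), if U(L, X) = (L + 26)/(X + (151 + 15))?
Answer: 268/45 ≈ 5.9556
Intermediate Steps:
W = 242 (W = -14 + 2*(4*32) = -14 + 2*128 = -14 + 256 = 242)
U(L, X) = (26 + L)/(166 + X) (U(L, X) = (26 + L)/(X + 166) = (26 + L)/(166 + X))
-U(W, -211) = -(26 + 242)/(166 - 211) = -268/(-45) = -(-1)*268/45 = -1*(-268/45) = 268/45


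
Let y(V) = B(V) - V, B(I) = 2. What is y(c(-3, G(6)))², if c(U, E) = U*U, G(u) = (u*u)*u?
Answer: 49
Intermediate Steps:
G(u) = u³ (G(u) = u²*u = u³)
c(U, E) = U²
y(V) = 2 - V
y(c(-3, G(6)))² = (2 - 1*(-3)²)² = (2 - 1*9)² = (2 - 9)² = (-7)² = 49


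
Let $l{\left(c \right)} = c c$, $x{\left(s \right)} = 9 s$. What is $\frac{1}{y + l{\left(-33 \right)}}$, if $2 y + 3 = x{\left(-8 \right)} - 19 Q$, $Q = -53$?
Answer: $\frac{1}{1555} \approx 0.00064309$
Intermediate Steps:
$y = 466$ ($y = - \frac{3}{2} + \frac{9 \left(-8\right) - -1007}{2} = - \frac{3}{2} + \frac{-72 + 1007}{2} = - \frac{3}{2} + \frac{1}{2} \cdot 935 = - \frac{3}{2} + \frac{935}{2} = 466$)
$l{\left(c \right)} = c^{2}$
$\frac{1}{y + l{\left(-33 \right)}} = \frac{1}{466 + \left(-33\right)^{2}} = \frac{1}{466 + 1089} = \frac{1}{1555}$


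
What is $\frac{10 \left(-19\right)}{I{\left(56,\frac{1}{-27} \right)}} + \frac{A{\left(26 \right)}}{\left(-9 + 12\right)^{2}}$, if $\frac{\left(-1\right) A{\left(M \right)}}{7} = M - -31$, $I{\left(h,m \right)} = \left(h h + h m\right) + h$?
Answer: $- \frac{5735207}{129192} \approx -44.393$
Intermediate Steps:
$I{\left(h,m \right)} = h + h^{2} + h m$ ($I{\left(h,m \right)} = \left(h^{2} + h m\right) + h = h + h^{2} + h m$)
$A{\left(M \right)} = -217 - 7 M$ ($A{\left(M \right)} = - 7 \left(M - -31\right) = - 7 \left(M + 31\right) = - 7 \left(31 + M\right) = -217 - 7 M$)
$\frac{10 \left(-19\right)}{I{\left(56,\frac{1}{-27} \right)}} + \frac{A{\left(26 \right)}}{\left(-9 + 12\right)^{2}} = \frac{10 \left(-19\right)}{56 \left(1 + 56 + \frac{1}{-27}\right)} + \frac{-217 - 182}{\left(-9 + 12\right)^{2}} = - \frac{190}{56 \left(1 + 56 - \frac{1}{27}\right)} + \frac{-217 - 182}{3^{2}} = - \frac{190}{56 \cdot \frac{1538}{27}} - \frac{399}{9} = - \frac{190}{\frac{86128}{27}} - \frac{133}{3} = \left(-190\right) \frac{27}{86128} - \frac{133}{3} = - \frac{2565}{43064} - \frac{133}{3} = - \frac{5735207}{129192}$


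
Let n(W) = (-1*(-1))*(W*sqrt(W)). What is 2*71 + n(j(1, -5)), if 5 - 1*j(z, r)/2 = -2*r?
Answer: 142 - 10*I*sqrt(10) ≈ 142.0 - 31.623*I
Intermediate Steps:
j(z, r) = 10 + 4*r (j(z, r) = 10 - (-4)*r = 10 + 4*r)
n(W) = W**(3/2) (n(W) = 1*W**(3/2) = W**(3/2))
2*71 + n(j(1, -5)) = 2*71 + (10 + 4*(-5))**(3/2) = 142 + (10 - 20)**(3/2) = 142 + (-10)**(3/2) = 142 - 10*I*sqrt(10)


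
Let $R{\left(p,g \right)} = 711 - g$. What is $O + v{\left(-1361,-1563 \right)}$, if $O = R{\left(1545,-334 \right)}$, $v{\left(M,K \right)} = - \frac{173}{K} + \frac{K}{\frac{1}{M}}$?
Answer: $\frac{3326514317}{1563} \approx 2.1283 \cdot 10^{6}$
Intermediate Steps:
$v{\left(M,K \right)} = - \frac{173}{K} + K M$
$O = 1045$ ($O = 711 - -334 = 711 + 334 = 1045$)
$O + v{\left(-1361,-1563 \right)} = 1045 - \left(-2127243 + \frac{173}{-1563}\right) = 1045 + \left(\left(-173\right) \left(- \frac{1}{1563}\right) + 2127243\right) = 1045 + \left(\frac{173}{1563} + 2127243\right) = 1045 + \frac{3324880982}{1563} = \frac{3326514317}{1563}$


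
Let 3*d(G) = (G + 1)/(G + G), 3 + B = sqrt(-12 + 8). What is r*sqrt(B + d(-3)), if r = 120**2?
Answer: 4800*sqrt(-26 + 18*I) ≈ 8048.3 + 25765.0*I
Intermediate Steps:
r = 14400
B = -3 + 2*I (B = -3 + sqrt(-12 + 8) = -3 + sqrt(-4) = -3 + 2*I ≈ -3.0 + 2.0*I)
d(G) = (1 + G)/(6*G) (d(G) = ((G + 1)/(G + G))/3 = ((1 + G)/((2*G)))/3 = ((1 + G)*(1/(2*G)))/3 = ((1 + G)/(2*G))/3 = (1 + G)/(6*G))
r*sqrt(B + d(-3)) = 14400*sqrt((-3 + 2*I) + (1/6)*(1 - 3)/(-3)) = 14400*sqrt((-3 + 2*I) + (1/6)*(-1/3)*(-2)) = 14400*sqrt((-3 + 2*I) + 1/9) = 14400*sqrt(-26/9 + 2*I)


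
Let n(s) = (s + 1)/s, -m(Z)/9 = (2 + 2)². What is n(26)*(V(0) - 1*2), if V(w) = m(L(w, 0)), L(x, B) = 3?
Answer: -1971/13 ≈ -151.62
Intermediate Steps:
m(Z) = -144 (m(Z) = -9*(2 + 2)² = -9*4² = -9*16 = -144)
V(w) = -144
n(s) = (1 + s)/s
n(26)*(V(0) - 1*2) = ((1 + 26)/26)*(-144 - 1*2) = ((1/26)*27)*(-144 - 2) = (27/26)*(-146) = -1971/13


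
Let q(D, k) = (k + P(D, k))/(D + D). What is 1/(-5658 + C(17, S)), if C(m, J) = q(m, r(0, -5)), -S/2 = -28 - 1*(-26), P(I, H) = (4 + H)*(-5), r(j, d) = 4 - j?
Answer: -17/96204 ≈ -0.00017671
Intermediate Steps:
P(I, H) = -20 - 5*H
S = 4 (S = -2*(-28 - 1*(-26)) = -2*(-28 + 26) = -2*(-2) = 4)
q(D, k) = (-20 - 4*k)/(2*D) (q(D, k) = (k + (-20 - 5*k))/(D + D) = (-20 - 4*k)/((2*D)) = (-20 - 4*k)*(1/(2*D)) = (-20 - 4*k)/(2*D))
C(m, J) = -18/m (C(m, J) = 2*(-5 - (4 - 1*0))/m = 2*(-5 - (4 + 0))/m = 2*(-5 - 1*4)/m = 2*(-5 - 4)/m = 2*(-9)/m = -18/m)
1/(-5658 + C(17, S)) = 1/(-5658 - 18/17) = 1/(-96204/17) = -17/96204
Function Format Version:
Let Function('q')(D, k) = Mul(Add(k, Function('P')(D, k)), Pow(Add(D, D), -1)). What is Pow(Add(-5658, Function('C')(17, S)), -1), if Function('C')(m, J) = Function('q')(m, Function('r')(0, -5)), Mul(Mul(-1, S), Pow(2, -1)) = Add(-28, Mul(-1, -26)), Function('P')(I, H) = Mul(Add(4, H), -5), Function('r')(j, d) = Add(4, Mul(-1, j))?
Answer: Rational(-17, 96204) ≈ -0.00017671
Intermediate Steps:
Function('P')(I, H) = Add(-20, Mul(-5, H))
S = 4 (S = Mul(-2, Add(-28, Mul(-1, -26))) = Mul(-2, Add(-28, 26)) = Mul(-2, -2) = 4)
Function('q')(D, k) = Mul(Rational(1, 2), Pow(D, -1), Add(-20, Mul(-4, k))) (Function('q')(D, k) = Mul(Add(k, Add(-20, Mul(-5, k))), Pow(Add(D, D), -1)) = Mul(Add(-20, Mul(-4, k)), Pow(Mul(2, D), -1)) = Mul(Add(-20, Mul(-4, k)), Mul(Rational(1, 2), Pow(D, -1))) = Mul(Rational(1, 2), Pow(D, -1), Add(-20, Mul(-4, k))))
Function('C')(m, J) = Mul(-18, Pow(m, -1)) (Function('C')(m, J) = Mul(2, Pow(m, -1), Add(-5, Mul(-1, Add(4, Mul(-1, 0))))) = Mul(2, Pow(m, -1), Add(-5, Mul(-1, Add(4, 0)))) = Mul(2, Pow(m, -1), Add(-5, Mul(-1, 4))) = Mul(2, Pow(m, -1), Add(-5, -4)) = Mul(2, Pow(m, -1), -9) = Mul(-18, Pow(m, -1)))
Pow(Add(-5658, Function('C')(17, S)), -1) = Pow(Add(-5658, Mul(-18, Pow(17, -1))), -1) = Pow(Add(-5658, Mul(-18, Rational(1, 17))), -1) = Pow(Add(-5658, Rational(-18, 17)), -1) = Pow(Rational(-96204, 17), -1) = Rational(-17, 96204)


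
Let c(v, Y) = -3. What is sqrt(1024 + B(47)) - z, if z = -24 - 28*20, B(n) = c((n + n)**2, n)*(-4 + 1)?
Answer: 584 + sqrt(1033) ≈ 616.14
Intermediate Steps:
B(n) = 9 (B(n) = -3*(-4 + 1) = -3*(-3) = 9)
z = -584 (z = -24 - 560 = -584)
sqrt(1024 + B(47)) - z = sqrt(1024 + 9) - 1*(-584) = sqrt(1033) + 584 = 584 + sqrt(1033)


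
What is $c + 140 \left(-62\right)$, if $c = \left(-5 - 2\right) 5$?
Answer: $-8715$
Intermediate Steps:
$c = -35$ ($c = \left(-7\right) 5 = -35$)
$c + 140 \left(-62\right) = -35 + 140 \left(-62\right) = -35 - 8680 = -8715$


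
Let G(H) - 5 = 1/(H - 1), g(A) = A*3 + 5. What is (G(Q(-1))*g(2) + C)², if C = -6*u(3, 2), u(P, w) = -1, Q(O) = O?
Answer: 12321/4 ≈ 3080.3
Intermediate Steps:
g(A) = 5 + 3*A (g(A) = 3*A + 5 = 5 + 3*A)
G(H) = 5 + 1/(-1 + H) (G(H) = 5 + 1/(H - 1) = 5 + 1/(-1 + H))
C = 6 (C = -6*(-1) = 6)
(G(Q(-1))*g(2) + C)² = (((-4 + 5*(-1))/(-1 - 1))*(5 + 3*2) + 6)² = (((-4 - 5)/(-2))*(5 + 6) + 6)² = (-½*(-9)*11 + 6)² = ((9/2)*11 + 6)² = (99/2 + 6)² = (111/2)² = 12321/4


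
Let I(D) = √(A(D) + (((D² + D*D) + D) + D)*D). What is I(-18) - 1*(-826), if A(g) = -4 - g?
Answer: 826 + I*√11002 ≈ 826.0 + 104.89*I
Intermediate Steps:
I(D) = √(-4 - D + D*(2*D + 2*D²)) (I(D) = √((-4 - D) + (((D² + D*D) + D) + D)*D) = √((-4 - D) + (((D² + D²) + D) + D)*D) = √((-4 - D) + ((2*D² + D) + D)*D) = √((-4 - D) + ((D + 2*D²) + D)*D) = √((-4 - D) + (2*D + 2*D²)*D) = √((-4 - D) + D*(2*D + 2*D²)) = √(-4 - D + D*(2*D + 2*D²)))
I(-18) - 1*(-826) = √(-4 - 1*(-18) + 2*(-18)² + 2*(-18)³) - 1*(-826) = √(-4 + 18 + 2*324 + 2*(-5832)) + 826 = √(-4 + 18 + 648 - 11664) + 826 = √(-11002) + 826 = I*√11002 + 826 = 826 + I*√11002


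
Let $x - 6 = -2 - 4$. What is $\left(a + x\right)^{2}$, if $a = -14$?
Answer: $196$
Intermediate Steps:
$x = 0$ ($x = 6 - 6 = 0$)
$\left(a + x\right)^{2} = \left(-14 + 0\right)^{2} = \left(-14\right)^{2} = 196$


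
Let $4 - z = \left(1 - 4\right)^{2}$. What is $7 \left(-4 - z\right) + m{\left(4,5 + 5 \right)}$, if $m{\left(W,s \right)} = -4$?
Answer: $3$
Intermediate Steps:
$z = -5$ ($z = 4 - \left(1 - 4\right)^{2} = 4 - \left(-3\right)^{2} = 4 - 9 = -5$)
$7 \left(-4 - z\right) + m{\left(4,5 + 5 \right)} = 7 \left(-4 - -5\right) - 4 = 7 \left(-4 + 5\right) - 4 = 7 \cdot 1 - 4 = 7 - 4 = 3$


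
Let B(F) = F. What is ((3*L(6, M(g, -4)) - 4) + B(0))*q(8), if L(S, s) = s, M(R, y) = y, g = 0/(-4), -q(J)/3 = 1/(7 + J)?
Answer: 16/5 ≈ 3.2000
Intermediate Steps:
q(J) = -3/(7 + J)
g = 0 (g = 0*(-¼) = 0)
((3*L(6, M(g, -4)) - 4) + B(0))*q(8) = ((3*(-4) - 4) + 0)*(-3/(7 + 8)) = ((-12 - 4) + 0)*(-3/15) = (-16 + 0)*(-3*1/15) = -16*(-⅕) = 16/5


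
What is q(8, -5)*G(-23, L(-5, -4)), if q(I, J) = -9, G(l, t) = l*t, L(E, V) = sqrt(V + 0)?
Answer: 414*I ≈ 414.0*I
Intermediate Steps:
L(E, V) = sqrt(V)
q(8, -5)*G(-23, L(-5, -4)) = -(-207)*sqrt(-4) = -(-207)*2*I = -(-414)*I = 414*I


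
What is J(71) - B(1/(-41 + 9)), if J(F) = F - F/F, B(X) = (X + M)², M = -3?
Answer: 62271/1024 ≈ 60.812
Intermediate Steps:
B(X) = (-3 + X)² (B(X) = (X - 3)² = (-3 + X)²)
J(F) = -1 + F (J(F) = F - 1*1 = F - 1 = -1 + F)
J(71) - B(1/(-41 + 9)) = (-1 + 71) - (-3 + 1/(-41 + 9))² = 70 - (-3 + 1/(-32))² = 70 - (-3 - 1/32)² = 70 - (-97/32)² = 70 - 1*9409/1024 = 70 - 9409/1024 = 62271/1024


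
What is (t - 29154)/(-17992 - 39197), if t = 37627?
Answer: -8473/57189 ≈ -0.14816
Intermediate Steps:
(t - 29154)/(-17992 - 39197) = (37627 - 29154)/(-17992 - 39197) = 8473/(-57189) = 8473*(-1/57189) = -8473/57189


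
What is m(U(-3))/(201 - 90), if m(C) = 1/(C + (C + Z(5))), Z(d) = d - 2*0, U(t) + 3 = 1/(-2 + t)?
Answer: -5/777 ≈ -0.0064350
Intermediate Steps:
U(t) = -3 + 1/(-2 + t)
Z(d) = d (Z(d) = d + 0 = d)
m(C) = 1/(5 + 2*C) (m(C) = 1/(C + (C + 5)) = 1/(C + (5 + C)) = 1/(5 + 2*C))
m(U(-3))/(201 - 90) = 1/((201 - 90)*(5 + 2*((7 - 3*(-3))/(-2 - 3)))) = 1/(111*(5 + 2*((7 + 9)/(-5)))) = 1/(111*(5 + 2*(-⅕*16))) = 1/(111*(5 + 2*(-16/5))) = 1/(111*(5 - 32/5)) = 1/(111*(-7/5)) = (1/111)*(-5/7) = -5/777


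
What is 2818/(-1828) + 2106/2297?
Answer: -1311589/2099458 ≈ -0.62473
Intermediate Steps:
2818/(-1828) + 2106/2297 = 2818*(-1/1828) + 2106*(1/2297) = -1409/914 + 2106/2297 = -1311589/2099458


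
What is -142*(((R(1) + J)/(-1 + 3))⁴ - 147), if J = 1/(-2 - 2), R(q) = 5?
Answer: 33497161/2048 ≈ 16356.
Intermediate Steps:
J = -¼ (J = 1/(-4) = -¼ ≈ -0.25000)
-142*(((R(1) + J)/(-1 + 3))⁴ - 147) = -142*(((5 - ¼)/(-1 + 3))⁴ - 147) = -142*(((19/4)/2)⁴ - 147) = -142*(((19/4)*(½))⁴ - 147) = -142*((19/8)⁴ - 147) = -142*(130321/4096 - 147) = -142*(-471791/4096) = 33497161/2048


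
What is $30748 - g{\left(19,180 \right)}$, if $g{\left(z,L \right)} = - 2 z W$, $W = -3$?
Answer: $30634$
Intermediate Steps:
$g{\left(z,L \right)} = 6 z$ ($g{\left(z,L \right)} = - 2 z \left(-3\right) = 6 z$)
$30748 - g{\left(19,180 \right)} = 30748 - 6 \cdot 19 = 30748 - 114 = 30634$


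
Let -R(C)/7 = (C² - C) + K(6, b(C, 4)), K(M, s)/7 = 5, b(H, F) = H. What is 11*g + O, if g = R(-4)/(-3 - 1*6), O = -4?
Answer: 4199/9 ≈ 466.56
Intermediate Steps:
K(M, s) = 35 (K(M, s) = 7*5 = 35)
R(C) = -245 - 7*C² + 7*C (R(C) = -7*((C² - C) + 35) = -7*(35 + C² - C) = -245 - 7*C² + 7*C)
g = 385/9 (g = (-245 - 7*(-4)² + 7*(-4))/(-3 - 1*6) = (-245 - 7*16 - 28)/(-3 - 6) = (-245 - 112 - 28)/(-9) = -385*(-⅑) = 385/9 ≈ 42.778)
11*g + O = 11*(385/9) - 4 = 4235/9 - 4 = 4199/9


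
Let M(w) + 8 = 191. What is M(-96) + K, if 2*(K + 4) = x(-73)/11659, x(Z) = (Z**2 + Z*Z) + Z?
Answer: 4184507/23318 ≈ 179.45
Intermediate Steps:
x(Z) = Z + 2*Z**2 (x(Z) = (Z**2 + Z**2) + Z = 2*Z**2 + Z = Z + 2*Z**2)
M(w) = 183 (M(w) = -8 + 191 = 183)
K = -82687/23318 (K = -4 + (-73*(1 + 2*(-73))/11659)/2 = -4 + (-73*(1 - 146)*(1/11659))/2 = -4 + (-73*(-145)*(1/11659))/2 = -4 + (10585*(1/11659))/2 = -4 + (1/2)*(10585/11659) = -4 + 10585/23318 = -82687/23318 ≈ -3.5461)
M(-96) + K = 183 - 82687/23318 = 4184507/23318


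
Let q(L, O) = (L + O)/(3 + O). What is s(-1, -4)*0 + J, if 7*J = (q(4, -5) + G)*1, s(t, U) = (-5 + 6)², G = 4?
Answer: 9/14 ≈ 0.64286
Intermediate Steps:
q(L, O) = (L + O)/(3 + O)
s(t, U) = 1 (s(t, U) = 1² = 1)
J = 9/14 (J = (((4 - 5)/(3 - 5) + 4)*1)/7 = ((-1/(-2) + 4)*1)/7 = ((-½*(-1) + 4)*1)/7 = ((½ + 4)*1)/7 = ((9/2)*1)/7 = (⅐)*(9/2) = 9/14 ≈ 0.64286)
s(-1, -4)*0 + J = 1*0 + 9/14 = 0 + 9/14 = 9/14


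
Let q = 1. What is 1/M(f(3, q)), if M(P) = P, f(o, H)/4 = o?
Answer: 1/12 ≈ 0.083333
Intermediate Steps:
f(o, H) = 4*o
1/M(f(3, q)) = 1/(4*3) = 1/12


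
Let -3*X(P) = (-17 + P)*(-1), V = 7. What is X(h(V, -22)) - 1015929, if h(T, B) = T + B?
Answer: -3047819/3 ≈ -1.0159e+6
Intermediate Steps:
h(T, B) = B + T
X(P) = -17/3 + P/3 (X(P) = -(-17 + P)*(-1)/3 = -(17 - P)/3 = -17/3 + P/3)
X(h(V, -22)) - 1015929 = (-17/3 + (-22 + 7)/3) - 1015929 = (-17/3 + (1/3)*(-15)) - 1015929 = (-17/3 - 5) - 1015929 = -32/3 - 1015929 = -3047819/3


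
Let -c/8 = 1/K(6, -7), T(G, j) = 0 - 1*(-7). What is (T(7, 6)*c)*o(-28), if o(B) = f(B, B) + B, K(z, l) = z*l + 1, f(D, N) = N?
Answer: -3136/41 ≈ -76.488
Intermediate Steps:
T(G, j) = 7 (T(G, j) = 0 + 7 = 7)
K(z, l) = 1 + l*z (K(z, l) = l*z + 1 = 1 + l*z)
o(B) = 2*B (o(B) = B + B = 2*B)
c = 8/41 (c = -8/(1 - 7*6) = -8/(1 - 42) = -8/(-41) = -8*(-1/41) = 8/41 ≈ 0.19512)
(T(7, 6)*c)*o(-28) = (7*(8/41))*(2*(-28)) = (56/41)*(-56) = -3136/41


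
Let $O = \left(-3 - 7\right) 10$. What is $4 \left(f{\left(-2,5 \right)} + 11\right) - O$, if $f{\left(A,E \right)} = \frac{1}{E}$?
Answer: $\frac{724}{5} \approx 144.8$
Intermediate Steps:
$O = -100$ ($O = \left(-10\right) 10 = -100$)
$4 \left(f{\left(-2,5 \right)} + 11\right) - O = 4 \left(\frac{1}{5} + 11\right) - -100 = 4 \left(\frac{1}{5} + 11\right) + 100 = 4 \cdot \frac{56}{5} + 100 = \frac{224}{5} + 100 = \frac{724}{5}$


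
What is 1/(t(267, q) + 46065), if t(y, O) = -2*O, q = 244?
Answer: 1/45577 ≈ 2.1941e-5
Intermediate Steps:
1/(t(267, q) + 46065) = 1/(-2*244 + 46065) = 1/(-488 + 46065) = 1/45577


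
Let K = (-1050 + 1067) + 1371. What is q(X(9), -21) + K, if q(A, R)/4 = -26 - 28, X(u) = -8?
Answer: 1172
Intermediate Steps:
K = 1388 (K = 17 + 1371 = 1388)
q(A, R) = -216 (q(A, R) = 4*(-26 - 28) = 4*(-54) = -216)
q(X(9), -21) + K = -216 + 1388 = 1172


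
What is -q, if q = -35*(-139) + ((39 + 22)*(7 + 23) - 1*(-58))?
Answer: -6753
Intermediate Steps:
q = 6753 (q = 4865 + (61*30 + 58) = 4865 + (1830 + 58) = 4865 + 1888 = 6753)
-q = -1*6753 = -6753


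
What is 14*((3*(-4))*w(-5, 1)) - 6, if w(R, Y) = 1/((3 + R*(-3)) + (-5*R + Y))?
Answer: -108/11 ≈ -9.8182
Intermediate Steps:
w(R, Y) = 1/(3 + Y - 8*R) (w(R, Y) = 1/((3 - 3*R) + (Y - 5*R)) = 1/(3 + Y - 8*R))
14*((3*(-4))*w(-5, 1)) - 6 = 14*((3*(-4))/(3 + 1 - 8*(-5))) - 6 = 14*(-12/(3 + 1 + 40)) - 6 = 14*(-12/44) - 6 = 14*(-12*1/44) - 6 = 14*(-3/11) - 6 = -42/11 - 6 = -108/11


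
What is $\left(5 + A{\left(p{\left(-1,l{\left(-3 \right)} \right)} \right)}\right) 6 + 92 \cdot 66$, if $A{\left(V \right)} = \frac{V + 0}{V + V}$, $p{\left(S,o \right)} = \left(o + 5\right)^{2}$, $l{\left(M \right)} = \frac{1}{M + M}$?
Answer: $6105$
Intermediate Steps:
$l{\left(M \right)} = \frac{1}{2 M}$
$p{\left(S,o \right)} = \left(5 + o\right)^{2}$
$A{\left(V \right)} = \frac{1}{2}$ ($A{\left(V \right)} = \frac{V}{2 V} = V \frac{1}{2 V} = \frac{1}{2}$)
$\left(5 + A{\left(p{\left(-1,l{\left(-3 \right)} \right)} \right)}\right) 6 + 92 \cdot 66 = \left(5 + \frac{1}{2}\right) 6 + 92 \cdot 66 = \frac{11}{2} \cdot 6 + 6072 = 33 + 6072 = 6105$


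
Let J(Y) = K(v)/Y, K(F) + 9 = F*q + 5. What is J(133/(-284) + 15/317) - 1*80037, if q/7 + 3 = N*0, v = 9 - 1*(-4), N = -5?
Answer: -3008544581/37901 ≈ -79379.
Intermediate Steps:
v = 13 (v = 9 + 4 = 13)
q = -21 (q = -21 + 7*(-5*0) = -21 + 7*0 = -21 + 0 = -21)
K(F) = -4 - 21*F (K(F) = -9 + (F*(-21) + 5) = -9 + (-21*F + 5) = -9 + (5 - 21*F) = -4 - 21*F)
J(Y) = -277/Y (J(Y) = (-4 - 21*13)/Y = (-4 - 273)/Y = -277/Y)
J(133/(-284) + 15/317) - 1*80037 = -277/(133/(-284) + 15/317) - 1*80037 = -277/(133*(-1/284) + 15*(1/317)) - 80037 = -277/(-133/284 + 15/317) - 80037 = -277/(-37901/90028) - 80037 = -277*(-90028/37901) - 80037 = 24937756/37901 - 80037 = -3008544581/37901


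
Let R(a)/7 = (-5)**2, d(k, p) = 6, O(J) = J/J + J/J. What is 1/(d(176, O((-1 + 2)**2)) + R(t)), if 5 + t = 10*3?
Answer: 1/181 ≈ 0.0055249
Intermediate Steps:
O(J) = 2 (O(J) = 1 + 1 = 2)
t = 25 (t = -5 + 10*3 = -5 + 30 = 25)
R(a) = 175 (R(a) = 7*(-5)**2 = 7*25 = 175)
1/(d(176, O((-1 + 2)**2)) + R(t)) = 1/(6 + 175) = 1/181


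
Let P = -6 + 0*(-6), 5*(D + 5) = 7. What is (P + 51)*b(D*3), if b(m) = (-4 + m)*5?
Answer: -3330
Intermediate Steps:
D = -18/5 (D = -5 + (⅕)*7 = -5 + 7/5 = -18/5 ≈ -3.6000)
b(m) = -20 + 5*m
P = -6 (P = -6 + 0 = -6)
(P + 51)*b(D*3) = (-6 + 51)*(-20 + 5*(-18/5*3)) = 45*(-20 + 5*(-54/5)) = 45*(-20 - 54) = 45*(-74) = -3330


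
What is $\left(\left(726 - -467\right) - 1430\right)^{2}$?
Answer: $56169$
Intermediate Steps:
$\left(\left(726 - -467\right) - 1430\right)^{2} = \left(\left(726 + 467\right) - 1430\right)^{2} = \left(1193 - 1430\right)^{2} = \left(-237\right)^{2} = 56169$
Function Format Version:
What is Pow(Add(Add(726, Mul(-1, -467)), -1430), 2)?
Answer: 56169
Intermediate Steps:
Pow(Add(Add(726, Mul(-1, -467)), -1430), 2) = Pow(Add(Add(726, 467), -1430), 2) = Pow(Add(1193, -1430), 2) = Pow(-237, 2) = 56169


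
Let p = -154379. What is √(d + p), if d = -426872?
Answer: I*√581251 ≈ 762.4*I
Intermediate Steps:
√(d + p) = √(-426872 - 154379) = √(-581251) = I*√581251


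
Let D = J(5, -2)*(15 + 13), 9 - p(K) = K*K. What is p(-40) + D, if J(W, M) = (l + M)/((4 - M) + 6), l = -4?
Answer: -1605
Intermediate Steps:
p(K) = 9 - K² (p(K) = 9 - K*K = 9 - K²)
J(W, M) = (-4 + M)/(10 - M) (J(W, M) = (-4 + M)/((4 - M) + 6) = (-4 + M)/(10 - M))
D = -14 (D = ((4 - 1*(-2))/(-10 - 2))*(15 + 13) = ((4 + 2)/(-12))*28 = -1/12*6*28 = -½*28 = -14)
p(-40) + D = (9 - 1*(-40)²) - 14 = (9 - 1*1600) - 14 = (9 - 1600) - 14 = -1591 - 14 = -1605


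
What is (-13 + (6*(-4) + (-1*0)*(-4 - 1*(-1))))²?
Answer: 1369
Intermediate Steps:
(-13 + (6*(-4) + (-1*0)*(-4 - 1*(-1))))² = (-13 + (-24 + 0*(-4 + 1)))² = (-13 + (-24 + 0*(-3)))² = (-13 + (-24 + 0))² = (-13 - 24)² = (-37)² = 1369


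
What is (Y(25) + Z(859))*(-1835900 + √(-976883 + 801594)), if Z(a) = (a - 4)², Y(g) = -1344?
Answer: -1339621347900 + 729681*I*√175289 ≈ -1.3396e+12 + 3.055e+8*I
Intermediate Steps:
Z(a) = (-4 + a)²
(Y(25) + Z(859))*(-1835900 + √(-976883 + 801594)) = (-1344 + (-4 + 859)²)*(-1835900 + √(-976883 + 801594)) = (-1344 + 855²)*(-1835900 + √(-175289)) = (-1344 + 731025)*(-1835900 + I*√175289) = 729681*(-1835900 + I*√175289) = -1339621347900 + 729681*I*√175289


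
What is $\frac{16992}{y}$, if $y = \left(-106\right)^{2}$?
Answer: $\frac{4248}{2809} \approx 1.5123$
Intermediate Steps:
$y = 11236$
$\frac{16992}{y} = \frac{16992}{11236} = 16992 \cdot \frac{1}{11236} = \frac{4248}{2809}$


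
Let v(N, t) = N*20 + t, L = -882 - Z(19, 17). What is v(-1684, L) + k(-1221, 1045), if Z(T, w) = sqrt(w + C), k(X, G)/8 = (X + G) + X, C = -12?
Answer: -45738 - sqrt(5) ≈ -45740.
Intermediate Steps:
k(X, G) = 8*G + 16*X (k(X, G) = 8*((X + G) + X) = 8*((G + X) + X) = 8*(G + 2*X) = 8*G + 16*X)
Z(T, w) = sqrt(-12 + w) (Z(T, w) = sqrt(w - 12) = sqrt(-12 + w))
L = -882 - sqrt(5) (L = -882 - sqrt(-12 + 17) = -882 - sqrt(5) ≈ -884.24)
v(N, t) = t + 20*N (v(N, t) = 20*N + t = t + 20*N)
v(-1684, L) + k(-1221, 1045) = ((-882 - sqrt(5)) + 20*(-1684)) + (8*1045 + 16*(-1221)) = ((-882 - sqrt(5)) - 33680) + (8360 - 19536) = (-34562 - sqrt(5)) - 11176 = -45738 - sqrt(5)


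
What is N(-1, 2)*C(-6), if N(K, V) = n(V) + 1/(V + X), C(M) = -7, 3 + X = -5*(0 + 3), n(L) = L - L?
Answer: 7/16 ≈ 0.43750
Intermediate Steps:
n(L) = 0
X = -18 (X = -3 - 5*(0 + 3) = -3 - 5*3 = -3 - 15 = -18)
N(K, V) = 1/(-18 + V) (N(K, V) = 0 + 1/(V - 18) = 0 + 1/(-18 + V) = 1/(-18 + V))
N(-1, 2)*C(-6) = -7/(-18 + 2) = -7/(-16) = -1/16*(-7) = 7/16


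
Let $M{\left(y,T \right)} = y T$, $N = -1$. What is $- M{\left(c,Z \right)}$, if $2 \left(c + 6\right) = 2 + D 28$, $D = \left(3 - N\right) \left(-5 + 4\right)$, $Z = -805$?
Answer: $-49105$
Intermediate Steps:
$D = -4$ ($D = \left(3 - -1\right) \left(-5 + 4\right) = \left(3 + 1\right) \left(-1\right) = 4 \left(-1\right) = -4$)
$c = -61$ ($c = -6 + \frac{2 - 112}{2} = -6 + \frac{1}{2} \left(-110\right) = -6 - 55 = -61$)
$M{\left(y,T \right)} = T y$
$- M{\left(c,Z \right)} = - \left(-805\right) \left(-61\right) = \left(-1\right) 49105 = -49105$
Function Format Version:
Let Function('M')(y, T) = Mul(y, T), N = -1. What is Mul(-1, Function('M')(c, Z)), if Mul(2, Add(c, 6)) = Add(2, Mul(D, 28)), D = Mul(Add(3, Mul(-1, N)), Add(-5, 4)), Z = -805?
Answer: -49105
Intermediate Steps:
D = -4 (D = Mul(Add(3, Mul(-1, -1)), Add(-5, 4)) = Mul(Add(3, 1), -1) = Mul(4, -1) = -4)
c = -61 (c = Add(-6, Mul(Rational(1, 2), Add(2, Mul(-4, 28)))) = Add(-6, Mul(Rational(1, 2), Add(2, -112))) = Add(-6, Mul(Rational(1, 2), -110)) = Add(-6, -55) = -61)
Function('M')(y, T) = Mul(T, y)
Mul(-1, Function('M')(c, Z)) = Mul(-1, Mul(-805, -61)) = Mul(-1, 49105) = -49105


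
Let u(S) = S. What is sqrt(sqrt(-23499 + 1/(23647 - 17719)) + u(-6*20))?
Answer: sqrt(-263558880 + 741*I*sqrt(206445669222))/1482 ≈ 6.1105 + 12.543*I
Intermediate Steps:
sqrt(sqrt(-23499 + 1/(23647 - 17719)) + u(-6*20)) = sqrt(sqrt(-23499 + 1/(23647 - 17719)) - 6*20) = sqrt(sqrt(-23499 + 1/5928) - 120) = sqrt(sqrt(-139302071/5928) - 120) = sqrt(I*sqrt(206445669222)/2964 - 120) = sqrt(-120 + I*sqrt(206445669222)/2964)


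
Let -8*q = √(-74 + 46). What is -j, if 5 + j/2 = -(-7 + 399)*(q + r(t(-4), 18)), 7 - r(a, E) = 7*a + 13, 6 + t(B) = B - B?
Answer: 28234 - 196*I*√7 ≈ 28234.0 - 518.57*I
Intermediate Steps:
t(B) = -6 (t(B) = -6 + (B - B) = -6 + 0 = -6)
r(a, E) = -6 - 7*a (r(a, E) = 7 - (7*a + 13) = 7 - (13 + 7*a) = 7 + (-13 - 7*a) = -6 - 7*a)
q = -I*√7/4 (q = -√(-74 + 46)/8 = -I*√7/4 ≈ -0.66144*I)
j = -28234 + 196*I*√7 (j = -10 + 2*(-(-7 + 399)*(-I*√7/4 + (-6 - 7*(-6)))) = -10 + 2*(-392*(-I*√7/4 + (-6 + 42))) = -10 + 2*(-392*(-I*√7/4 + 36)) = -10 + 2*(-392*(36 - I*√7/4)) = -10 + 2*(-(14112 - 98*I*√7)) = -10 + 2*(-14112 + 98*I*√7) = -10 + (-28224 + 196*I*√7) = -28234 + 196*I*√7 ≈ -28234.0 + 518.57*I)
-j = -(-28234 + 196*I*√7) = 28234 - 196*I*√7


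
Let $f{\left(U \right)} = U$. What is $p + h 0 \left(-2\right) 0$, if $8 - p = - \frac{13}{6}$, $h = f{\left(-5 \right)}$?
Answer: $\frac{61}{6} \approx 10.167$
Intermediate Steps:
$h = -5$
$p = \frac{61}{6}$ ($p = 8 - - \frac{13}{6} = 8 + \frac{13}{6} = \frac{61}{6} \approx 10.167$)
$p + h 0 \left(-2\right) 0 = \frac{61}{6} - 5 \cdot 0 \left(-2\right) 0 = \frac{61}{6} - 5 \cdot 0 \cdot 0 = \frac{61}{6} - 0 = \frac{61}{6} + 0 = \frac{61}{6}$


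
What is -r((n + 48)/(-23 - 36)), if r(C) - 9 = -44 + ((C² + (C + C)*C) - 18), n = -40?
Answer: 184301/3481 ≈ 52.945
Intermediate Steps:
r(C) = -53 + 3*C² (r(C) = 9 + (-44 + ((C² + (C + C)*C) - 18)) = 9 + (-44 + ((C² + (2*C)*C) - 18)) = 9 + (-44 + ((C² + 2*C²) - 18)) = 9 + (-44 + (3*C² - 18)) = 9 + (-44 + (-18 + 3*C²)) = 9 + (-62 + 3*C²) = -53 + 3*C²)
-r((n + 48)/(-23 - 36)) = -(-53 + 3*((-40 + 48)/(-23 - 36))²) = -(-53 + 3*(8/(-59))²) = -(-53 + 3*(8*(-1/59))²) = -(-53 + 3*(-8/59)²) = -(-53 + 3*(64/3481)) = -(-53 + 192/3481) = -1*(-184301/3481) = 184301/3481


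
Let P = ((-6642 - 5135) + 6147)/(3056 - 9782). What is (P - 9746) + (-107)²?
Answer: 5730004/3363 ≈ 1703.8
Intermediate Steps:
P = 2815/3363 (P = (-11777 + 6147)/(-6726) = -5630*(-1/6726) = 2815/3363 ≈ 0.83705)
(P - 9746) + (-107)² = (2815/3363 - 9746) + (-107)² = -32772983/3363 + 11449 = 5730004/3363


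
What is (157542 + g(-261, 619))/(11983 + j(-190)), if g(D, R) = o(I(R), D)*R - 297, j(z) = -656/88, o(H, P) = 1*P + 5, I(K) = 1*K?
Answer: -13409/131731 ≈ -0.10179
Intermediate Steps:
I(K) = K
o(H, P) = 5 + P (o(H, P) = P + 5 = 5 + P)
j(z) = -82/11 (j(z) = -656*1/88 = -82/11)
g(D, R) = -297 + R*(5 + D) (g(D, R) = (5 + D)*R - 297 = R*(5 + D) - 297 = -297 + R*(5 + D))
(157542 + g(-261, 619))/(11983 + j(-190)) = (157542 + (-297 + 619*(5 - 261)))/(11983 - 82/11) = (157542 + (-297 + 619*(-256)))/(131731/11) = (157542 + (-297 - 158464))*(11/131731) = (157542 - 158761)*(11/131731) = -1219*11/131731 = -13409/131731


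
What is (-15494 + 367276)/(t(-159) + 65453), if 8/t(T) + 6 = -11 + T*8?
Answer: 453446998/84368909 ≈ 5.3746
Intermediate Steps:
t(T) = 8/(-17 + 8*T) (t(T) = 8/(-6 + (-11 + T*8)) = 8/(-6 + (-11 + 8*T)) = 8/(-17 + 8*T))
(-15494 + 367276)/(t(-159) + 65453) = (-15494 + 367276)/(8/(-17 + 8*(-159)) + 65453) = 351782/(8/(-17 - 1272) + 65453) = 351782/(8/(-1289) + 65453) = 351782/(8*(-1/1289) + 65453) = 351782/(-8/1289 + 65453) = 351782/(84368909/1289) = 351782*(1289/84368909) = 453446998/84368909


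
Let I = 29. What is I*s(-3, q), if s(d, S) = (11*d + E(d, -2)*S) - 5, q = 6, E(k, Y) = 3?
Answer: -580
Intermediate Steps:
s(d, S) = -5 + 3*S + 11*d (s(d, S) = (11*d + 3*S) - 5 = (3*S + 11*d) - 5 = -5 + 3*S + 11*d)
I*s(-3, q) = 29*(-5 + 3*6 + 11*(-3)) = 29*(-5 + 18 - 33) = 29*(-20) = -580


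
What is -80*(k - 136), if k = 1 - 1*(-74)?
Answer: 4880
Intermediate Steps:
k = 75 (k = 1 + 74 = 75)
-80*(k - 136) = -80*(75 - 136) = -80*(-61) = 4880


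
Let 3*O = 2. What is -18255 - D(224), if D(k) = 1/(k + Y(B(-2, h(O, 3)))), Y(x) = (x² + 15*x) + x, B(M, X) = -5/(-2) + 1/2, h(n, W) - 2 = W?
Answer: -5129656/281 ≈ -18255.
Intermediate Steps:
O = ⅔ (O = (⅓)*2 = ⅔ ≈ 0.66667)
h(n, W) = 2 + W
B(M, X) = 3 (B(M, X) = -5*(-½) + 1*(½) = 5/2 + ½ = 3)
Y(x) = x² + 16*x
D(k) = 1/(57 + k) (D(k) = 1/(k + 3*(16 + 3)) = 1/(k + 3*19) = 1/(k + 57) = 1/(57 + k))
-18255 - D(224) = -18255 - 1/(57 + 224) = -18255 - 1/281 = -5129656/281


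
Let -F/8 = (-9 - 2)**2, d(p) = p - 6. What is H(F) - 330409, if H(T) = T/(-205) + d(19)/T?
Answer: -65565427601/198440 ≈ -3.3040e+5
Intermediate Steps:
d(p) = -6 + p
F = -968 (F = -8*(-9 - 2)**2 = -8*(-11)**2 = -8*121 = -968)
H(T) = 13/T - T/205 (H(T) = T/(-205) + (-6 + 19)/T = T*(-1/205) + 13/T = -T/205 + 13/T = 13/T - T/205)
H(F) - 330409 = (13/(-968) - 1/205*(-968)) - 330409 = (13*(-1/968) + 968/205) - 330409 = (-13/968 + 968/205) - 330409 = 934359/198440 - 330409 = -65565427601/198440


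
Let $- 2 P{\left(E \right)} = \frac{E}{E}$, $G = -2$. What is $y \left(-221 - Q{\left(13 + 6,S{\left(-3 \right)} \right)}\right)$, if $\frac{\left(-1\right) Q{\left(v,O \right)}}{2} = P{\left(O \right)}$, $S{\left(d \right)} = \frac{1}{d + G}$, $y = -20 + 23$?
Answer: $-666$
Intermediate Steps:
$P{\left(E \right)} = - \frac{1}{2}$ ($P{\left(E \right)} = - \frac{E \frac{1}{E}}{2} = \left(- \frac{1}{2}\right) 1 = - \frac{1}{2}$)
$y = 3$
$S{\left(d \right)} = \frac{1}{-2 + d}$ ($S{\left(d \right)} = \frac{1}{d - 2} = \frac{1}{-2 + d}$)
$Q{\left(v,O \right)} = 1$ ($Q{\left(v,O \right)} = \left(-2\right) \left(- \frac{1}{2}\right) = 1$)
$y \left(-221 - Q{\left(13 + 6,S{\left(-3 \right)} \right)}\right) = 3 \left(-221 - 1\right) = 3 \left(-222\right) = -666$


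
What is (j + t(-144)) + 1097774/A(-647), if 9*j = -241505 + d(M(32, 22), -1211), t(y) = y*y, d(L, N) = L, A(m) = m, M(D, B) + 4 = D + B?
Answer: -15118541/1941 ≈ -7789.0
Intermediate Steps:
M(D, B) = -4 + B + D (M(D, B) = -4 + (D + B) = -4 + (B + D) = -4 + B + D)
t(y) = y²
j = -80485/3 (j = (-241505 + (-4 + 22 + 32))/9 = (-241505 + 50)/9 = (⅑)*(-241455) = -80485/3 ≈ -26828.)
(j + t(-144)) + 1097774/A(-647) = (-80485/3 + (-144)²) + 1097774/(-647) = (-80485/3 + 20736) + 1097774*(-1/647) = -18277/3 - 1097774/647 = -15118541/1941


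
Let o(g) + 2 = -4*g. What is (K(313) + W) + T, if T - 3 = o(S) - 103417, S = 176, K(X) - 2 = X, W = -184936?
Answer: -288741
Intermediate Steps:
K(X) = 2 + X
o(g) = -2 - 4*g
T = -104120 (T = 3 + ((-2 - 4*176) - 103417) = 3 + ((-2 - 704) - 103417) = 3 + (-706 - 103417) = 3 - 104123 = -104120)
(K(313) + W) + T = ((2 + 313) - 184936) - 104120 = (315 - 184936) - 104120 = -184621 - 104120 = -288741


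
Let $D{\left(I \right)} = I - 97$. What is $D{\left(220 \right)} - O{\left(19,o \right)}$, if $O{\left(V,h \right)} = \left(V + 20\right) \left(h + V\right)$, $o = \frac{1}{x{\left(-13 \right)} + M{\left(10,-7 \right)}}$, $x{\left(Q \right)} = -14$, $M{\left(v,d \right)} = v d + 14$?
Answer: $- \frac{43221}{70} \approx -617.44$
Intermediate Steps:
$M{\left(v,d \right)} = 14 + d v$ ($M{\left(v,d \right)} = d v + 14 = 14 + d v$)
$D{\left(I \right)} = -97 + I$ ($D{\left(I \right)} = I - 97 = -97 + I$)
$o = - \frac{1}{70}$ ($o = \frac{1}{-14 + \left(14 - 70\right)} = \frac{1}{-14 - 56} = \frac{1}{-70} = - \frac{1}{70} \approx -0.014286$)
$O{\left(V,h \right)} = \left(20 + V\right) \left(V + h\right)$
$D{\left(220 \right)} - O{\left(19,o \right)} = \left(-97 + 220\right) - \left(19^{2} + 20 \cdot 19 + 20 \left(- \frac{1}{70}\right) + 19 \left(- \frac{1}{70}\right)\right) = 123 - \left(361 + 380 - \frac{2}{7} - \frac{19}{70}\right) = 123 - \frac{51831}{70} = - \frac{43221}{70}$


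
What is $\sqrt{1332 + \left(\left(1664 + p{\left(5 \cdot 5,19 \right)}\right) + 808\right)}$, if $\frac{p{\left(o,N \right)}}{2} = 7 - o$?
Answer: $2 \sqrt{942} \approx 61.384$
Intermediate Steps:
$p{\left(o,N \right)} = 14 - 2 o$ ($p{\left(o,N \right)} = 2 \left(7 - o\right) = 14 - 2 o$)
$\sqrt{1332 + \left(\left(1664 + p{\left(5 \cdot 5,19 \right)}\right) + 808\right)} = \sqrt{1332 + \left(\left(1664 + \left(14 - 2 \cdot 5 \cdot 5\right)\right) + 808\right)} = \sqrt{1332 + \left(\left(1664 + \left(14 - 50\right)\right) + 808\right)} = \sqrt{1332 + \left(\left(1664 - 36\right) + 808\right)} = \sqrt{1332 + \left(1628 + 808\right)} = \sqrt{1332 + 2436} = \sqrt{3768} = 2 \sqrt{942}$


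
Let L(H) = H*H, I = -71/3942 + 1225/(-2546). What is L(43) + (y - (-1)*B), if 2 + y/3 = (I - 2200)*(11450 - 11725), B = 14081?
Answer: 1531657845539/836361 ≈ 1.8313e+6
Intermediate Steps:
I = -1252429/2509083 (I = -71*1/3942 + 1225*(-1/2546) = -71/3942 - 1225/2546 = -1252429/2509083 ≈ -0.49916)
L(H) = H**2
y = 1518334614809/836361 (y = -6 + 3*((-1252429/2509083 - 2200)*(11450 - 11725)) = -6 + 3*(-5521235029/2509083*(-275)) = -6 + 3*(1518339632975/2509083) = -6 + 1518339632975/836361 = 1518334614809/836361 ≈ 1.8154e+6)
L(43) + (y - (-1)*B) = 43**2 + (1518334614809/836361 - (-1)*14081) = 1849 + (1518334614809/836361 - 1*(-14081)) = 1849 + (1518334614809/836361 + 14081) = 1849 + 1530111414050/836361 = 1531657845539/836361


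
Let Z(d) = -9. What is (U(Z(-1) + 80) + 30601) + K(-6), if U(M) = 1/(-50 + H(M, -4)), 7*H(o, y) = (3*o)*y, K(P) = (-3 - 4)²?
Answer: 36841293/1202 ≈ 30650.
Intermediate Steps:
K(P) = 49 (K(P) = (-7)² = 49)
H(o, y) = 3*o*y/7 (H(o, y) = ((3*o)*y)/7 = (3*o*y)/7 = 3*o*y/7)
U(M) = 1/(-50 - 12*M/7) (U(M) = 1/(-50 + (3/7)*M*(-4)) = 1/(-50 - 12*M/7))
(U(Z(-1) + 80) + 30601) + K(-6) = (7/(2*(-175 - 6*(-9 + 80))) + 30601) + 49 = (7/(2*(-175 - 6*71)) + 30601) + 49 = (7/(2*(-175 - 426)) + 30601) + 49 = ((7/2)/(-601) + 30601) + 49 = ((7/2)*(-1/601) + 30601) + 49 = (-7/1202 + 30601) + 49 = 36782395/1202 + 49 = 36841293/1202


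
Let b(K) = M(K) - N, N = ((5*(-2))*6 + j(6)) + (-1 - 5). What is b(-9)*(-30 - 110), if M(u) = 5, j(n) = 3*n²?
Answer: 5180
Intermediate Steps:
N = 42 (N = ((5*(-2))*6 + 3*6²) + (-1 - 5) = (-10*6 + 3*36) - 6 = (-60 + 108) - 6 = 48 - 6 = 42)
b(K) = -37 (b(K) = 5 - 1*42 = 5 - 42 = -37)
b(-9)*(-30 - 110) = -37*(-30 - 110) = -37*(-140) = 5180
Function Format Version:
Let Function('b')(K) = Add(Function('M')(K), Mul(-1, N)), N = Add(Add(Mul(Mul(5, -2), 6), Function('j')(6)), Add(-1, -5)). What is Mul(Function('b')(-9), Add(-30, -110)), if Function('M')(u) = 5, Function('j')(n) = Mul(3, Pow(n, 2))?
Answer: 5180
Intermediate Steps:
N = 42 (N = Add(Add(Mul(Mul(5, -2), 6), Mul(3, Pow(6, 2))), Add(-1, -5)) = Add(Add(Mul(-10, 6), Mul(3, 36)), -6) = Add(Add(-60, 108), -6) = Add(48, -6) = 42)
Function('b')(K) = -37 (Function('b')(K) = Add(5, Mul(-1, 42)) = Add(5, -42) = -37)
Mul(Function('b')(-9), Add(-30, -110)) = Mul(-37, Add(-30, -110)) = Mul(-37, -140) = 5180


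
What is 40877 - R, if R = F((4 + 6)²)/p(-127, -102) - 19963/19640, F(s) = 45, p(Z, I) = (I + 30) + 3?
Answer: 18465712189/451720 ≈ 40879.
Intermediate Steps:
p(Z, I) = 33 + I (p(Z, I) = (30 + I) + 3 = 33 + I)
R = -753749/451720 (R = 45/(33 - 102) - 19963/19640 = 45/(-69) - 19963*1/19640 = 45*(-1/69) - 19963/19640 = -15/23 - 19963/19640 = -753749/451720 ≈ -1.6686)
40877 - R = 40877 - 1*(-753749/451720) = 40877 + 753749/451720 = 18465712189/451720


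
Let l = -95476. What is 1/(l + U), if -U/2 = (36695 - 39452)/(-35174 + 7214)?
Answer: -4660/444919079 ≈ -1.0474e-5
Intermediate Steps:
U = -919/4660 (U = -2*(36695 - 39452)/(-35174 + 7214) = -(-5514)/(-27960) = -(-5514)*(-1)/27960 = -2*919/9320 = -919/4660 ≈ -0.19721)
1/(l + U) = 1/(-95476 - 919/4660) = 1/(-444919079/4660) = -4660/444919079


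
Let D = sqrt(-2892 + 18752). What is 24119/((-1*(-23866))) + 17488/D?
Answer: 24119/23866 + 8744*sqrt(3965)/3965 ≈ 139.87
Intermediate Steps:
D = 2*sqrt(3965) (D = sqrt(15860) = 2*sqrt(3965) ≈ 125.94)
24119/((-1*(-23866))) + 17488/D = 24119/((-1*(-23866))) + 17488/((2*sqrt(3965))) = 24119/23866 + 17488*(sqrt(3965)/7930) = 24119*(1/23866) + 8744*sqrt(3965)/3965 = 24119/23866 + 8744*sqrt(3965)/3965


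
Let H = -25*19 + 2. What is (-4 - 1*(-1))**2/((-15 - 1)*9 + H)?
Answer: -9/617 ≈ -0.014587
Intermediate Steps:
H = -473 (H = -475 + 2 = -473)
(-4 - 1*(-1))**2/((-15 - 1)*9 + H) = (-4 - 1*(-1))**2/((-15 - 1)*9 - 473) = (-4 + 1)**2/(-16*9 - 473) = (-3)**2/(-144 - 473) = 9/(-617) = -1/617*9 = -9/617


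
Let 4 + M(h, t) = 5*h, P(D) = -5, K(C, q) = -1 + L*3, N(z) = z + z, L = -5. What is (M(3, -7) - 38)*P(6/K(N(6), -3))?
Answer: 135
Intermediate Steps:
N(z) = 2*z
K(C, q) = -16 (K(C, q) = -1 - 5*3 = -1 - 15 = -16)
M(h, t) = -4 + 5*h
(M(3, -7) - 38)*P(6/K(N(6), -3)) = ((-4 + 5*3) - 38)*(-5) = ((-4 + 15) - 38)*(-5) = (11 - 38)*(-5) = -27*(-5) = 135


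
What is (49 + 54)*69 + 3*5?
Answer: 7122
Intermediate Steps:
(49 + 54)*69 + 3*5 = 103*69 + 15 = 7107 + 15 = 7122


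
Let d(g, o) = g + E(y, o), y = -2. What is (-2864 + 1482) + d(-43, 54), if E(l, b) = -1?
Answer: -1426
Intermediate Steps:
d(g, o) = -1 + g (d(g, o) = g - 1 = -1 + g)
(-2864 + 1482) + d(-43, 54) = (-2864 + 1482) + (-1 - 43) = -1382 - 44 = -1426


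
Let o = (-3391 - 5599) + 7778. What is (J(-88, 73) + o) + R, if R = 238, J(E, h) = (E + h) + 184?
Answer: -805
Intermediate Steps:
J(E, h) = 184 + E + h
o = -1212 (o = -8990 + 7778 = -1212)
(J(-88, 73) + o) + R = ((184 - 88 + 73) - 1212) + 238 = (169 - 1212) + 238 = -1043 + 238 = -805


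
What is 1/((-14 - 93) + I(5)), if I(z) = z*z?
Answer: -1/82 ≈ -0.012195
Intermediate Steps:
I(z) = z²
1/((-14 - 93) + I(5)) = 1/((-14 - 93) + 5²) = 1/(-107 + 25) = 1/(-82) = -1/82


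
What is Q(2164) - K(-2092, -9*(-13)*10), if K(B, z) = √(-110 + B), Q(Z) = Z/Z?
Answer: 1 - I*√2202 ≈ 1.0 - 46.925*I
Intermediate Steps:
Q(Z) = 1
Q(2164) - K(-2092, -9*(-13)*10) = 1 - √(-110 - 2092) = 1 - √(-2202) = 1 - I*√2202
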